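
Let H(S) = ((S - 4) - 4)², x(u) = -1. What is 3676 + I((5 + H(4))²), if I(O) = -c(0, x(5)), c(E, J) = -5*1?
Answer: 3681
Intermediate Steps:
c(E, J) = -5
H(S) = (-8 + S)² (H(S) = ((-4 + S) - 4)² = (-8 + S)²)
I(O) = 5 (I(O) = -1*(-5) = 5)
3676 + I((5 + H(4))²) = 3676 + 5 = 3681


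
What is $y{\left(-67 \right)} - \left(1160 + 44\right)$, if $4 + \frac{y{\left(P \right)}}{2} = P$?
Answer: $-1346$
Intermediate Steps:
$y{\left(P \right)} = -8 + 2 P$
$y{\left(-67 \right)} - \left(1160 + 44\right) = \left(-8 + 2 \left(-67\right)\right) - \left(1160 + 44\right) = \left(-8 - 134\right) - 1204 = -142 - 1204 = -1346$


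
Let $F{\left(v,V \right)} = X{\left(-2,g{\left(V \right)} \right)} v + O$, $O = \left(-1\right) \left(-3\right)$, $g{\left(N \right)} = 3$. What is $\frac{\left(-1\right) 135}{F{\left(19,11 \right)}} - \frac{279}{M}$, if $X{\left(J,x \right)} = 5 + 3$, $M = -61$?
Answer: $\frac{7002}{1891} \approx 3.7028$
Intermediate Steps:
$X{\left(J,x \right)} = 8$
$O = 3$
$F{\left(v,V \right)} = 3 + 8 v$ ($F{\left(v,V \right)} = 8 v + 3 = 3 + 8 v$)
$\frac{\left(-1\right) 135}{F{\left(19,11 \right)}} - \frac{279}{M} = \frac{\left(-1\right) 135}{3 + 8 \cdot 19} - \frac{279}{-61} = - \frac{135}{3 + 152} - - \frac{279}{61} = - \frac{135}{155} + \frac{279}{61} = \left(-135\right) \frac{1}{155} + \frac{279}{61} = - \frac{27}{31} + \frac{279}{61} = \frac{7002}{1891}$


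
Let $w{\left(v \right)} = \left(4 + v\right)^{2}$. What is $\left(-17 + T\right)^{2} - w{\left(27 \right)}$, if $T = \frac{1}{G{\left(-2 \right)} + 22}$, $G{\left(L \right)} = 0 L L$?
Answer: $- \frac{325995}{484} \approx -673.54$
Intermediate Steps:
$G{\left(L \right)} = 0$ ($G{\left(L \right)} = 0 L = 0$)
$T = \frac{1}{22}$ ($T = \frac{1}{0 + 22} = \frac{1}{22} \approx 0.045455$)
$\left(-17 + T\right)^{2} - w{\left(27 \right)} = \left(-17 + \frac{1}{22}\right)^{2} - \left(4 + 27\right)^{2} = \left(- \frac{373}{22}\right)^{2} - 31^{2} = \frac{139129}{484} - 961 = - \frac{325995}{484}$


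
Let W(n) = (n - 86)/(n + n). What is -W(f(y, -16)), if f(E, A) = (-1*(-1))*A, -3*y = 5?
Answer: -51/16 ≈ -3.1875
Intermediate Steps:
y = -5/3 (y = -⅓*5 = -5/3 ≈ -1.6667)
f(E, A) = A (f(E, A) = 1*A = A)
W(n) = (-86 + n)/(2*n) (W(n) = (-86 + n)/((2*n)) = (-86 + n)*(1/(2*n)) = (-86 + n)/(2*n))
-W(f(y, -16)) = -(-86 - 16)/(2*(-16)) = -(-1)*(-102)/(2*16) = -1*51/16 = -51/16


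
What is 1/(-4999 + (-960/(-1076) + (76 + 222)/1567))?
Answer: -421523/2106737235 ≈ -0.00020008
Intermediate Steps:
1/(-4999 + (-960/(-1076) + (76 + 222)/1567)) = 1/(-4999 + (-960*(-1/1076) + 298*(1/1567))) = 1/(-4999 + (240/269 + 298/1567)) = 1/(-4999 + 456242/421523) = 1/(-2106737235/421523) = -421523/2106737235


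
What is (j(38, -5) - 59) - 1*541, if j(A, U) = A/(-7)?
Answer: -4238/7 ≈ -605.43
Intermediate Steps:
j(A, U) = -A/7 (j(A, U) = A*(-⅐) = -A/7)
(j(38, -5) - 59) - 1*541 = (-⅐*38 - 59) - 1*541 = (-38/7 - 59) - 541 = -451/7 - 541 = -4238/7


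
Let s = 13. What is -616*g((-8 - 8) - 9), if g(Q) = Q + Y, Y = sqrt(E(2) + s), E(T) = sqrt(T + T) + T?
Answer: 15400 - 616*sqrt(17) ≈ 12860.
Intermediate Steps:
E(T) = T + sqrt(2)*sqrt(T) (E(T) = sqrt(2*T) + T = sqrt(2)*sqrt(T) + T = T + sqrt(2)*sqrt(T))
Y = sqrt(17) (Y = sqrt((2 + sqrt(2)*sqrt(2)) + 13) = sqrt((2 + 2) + 13) = sqrt(4 + 13) = sqrt(17) ≈ 4.1231)
g(Q) = Q + sqrt(17)
-616*g((-8 - 8) - 9) = -616*(((-8 - 8) - 9) + sqrt(17)) = -616*((-16 - 9) + sqrt(17)) = -616*(-25 + sqrt(17)) = 15400 - 616*sqrt(17)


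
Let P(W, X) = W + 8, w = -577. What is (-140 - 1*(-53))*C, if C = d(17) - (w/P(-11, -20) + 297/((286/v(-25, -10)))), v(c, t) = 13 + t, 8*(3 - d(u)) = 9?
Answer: 1751455/104 ≈ 16841.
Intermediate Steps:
d(u) = 15/8 (d(u) = 3 - ⅛*9 = 3 - 9/8 = 15/8)
P(W, X) = 8 + W
C = -60395/312 (C = 15/8 - (-577/(8 - 11) + 297/((286/(13 - 10)))) = 15/8 - (-577/(-3) + 297/((286/3))) = 15/8 - (-577*(-⅓) + 297/((286*(⅓)))) = 15/8 - (577/3 + 297/(286/3)) = 15/8 - (577/3 + 297*(3/286)) = 15/8 - (577/3 + 81/26) = 15/8 - 1*15245/78 = 15/8 - 15245/78 = -60395/312 ≈ -193.57)
(-140 - 1*(-53))*C = (-140 - 1*(-53))*(-60395/312) = (-140 + 53)*(-60395/312) = -87*(-60395/312) = 1751455/104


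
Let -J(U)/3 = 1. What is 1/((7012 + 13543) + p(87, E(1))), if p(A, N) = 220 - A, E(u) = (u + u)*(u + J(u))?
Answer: 1/20688 ≈ 4.8337e-5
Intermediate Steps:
J(U) = -3 (J(U) = -3*1 = -3)
E(u) = 2*u*(-3 + u) (E(u) = (u + u)*(u - 3) = (2*u)*(-3 + u) = 2*u*(-3 + u))
1/((7012 + 13543) + p(87, E(1))) = 1/((7012 + 13543) + (220 - 1*87)) = 1/(20555 + (220 - 87)) = 1/(20555 + 133) = 1/20688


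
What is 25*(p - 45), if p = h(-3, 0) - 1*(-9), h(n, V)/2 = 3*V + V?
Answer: -900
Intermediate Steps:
h(n, V) = 8*V (h(n, V) = 2*(3*V + V) = 2*(4*V) = 8*V)
p = 9 (p = 8*0 - 1*(-9) = 0 + 9 = 9)
25*(p - 45) = 25*(9 - 45) = 25*(-36) = -900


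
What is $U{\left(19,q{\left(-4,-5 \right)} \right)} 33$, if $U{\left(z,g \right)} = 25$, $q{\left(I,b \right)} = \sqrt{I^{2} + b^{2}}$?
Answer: $825$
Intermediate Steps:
$U{\left(19,q{\left(-4,-5 \right)} \right)} 33 = 25 \cdot 33 = 825$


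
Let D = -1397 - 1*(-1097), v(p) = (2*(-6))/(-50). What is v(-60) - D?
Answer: 7506/25 ≈ 300.24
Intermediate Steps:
v(p) = 6/25 (v(p) = -12*(-1/50) = 6/25)
D = -300 (D = -1397 + 1097 = -300)
v(-60) - D = 6/25 - 1*(-300) = 6/25 + 300 = 7506/25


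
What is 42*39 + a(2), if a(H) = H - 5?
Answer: 1635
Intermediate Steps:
a(H) = -5 + H
42*39 + a(2) = 42*39 + (-5 + 2) = 1638 - 3 = 1635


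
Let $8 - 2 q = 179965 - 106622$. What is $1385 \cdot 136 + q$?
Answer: $\frac{303385}{2} \approx 1.5169 \cdot 10^{5}$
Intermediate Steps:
$q = - \frac{73335}{2}$ ($q = 4 - \frac{179965 - 106622}{2} = 4 - \frac{73343}{2} = - \frac{73335}{2} \approx -36668.0$)
$1385 \cdot 136 + q = 1385 \cdot 136 - \frac{73335}{2} = 188360 - \frac{73335}{2} = \frac{303385}{2}$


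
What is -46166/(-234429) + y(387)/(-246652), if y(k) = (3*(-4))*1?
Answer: 2847437345/14455595427 ≈ 0.19698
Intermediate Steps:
y(k) = -12 (y(k) = -12*1 = -12)
-46166/(-234429) + y(387)/(-246652) = -46166/(-234429) - 12/(-246652) = -46166*(-1/234429) - 12*(-1/246652) = 46166/234429 + 3/61663 = 2847437345/14455595427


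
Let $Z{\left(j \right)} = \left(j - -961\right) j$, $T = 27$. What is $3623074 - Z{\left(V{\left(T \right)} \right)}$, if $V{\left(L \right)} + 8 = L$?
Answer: $3604454$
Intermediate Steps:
$V{\left(L \right)} = -8 + L$
$Z{\left(j \right)} = j \left(961 + j\right)$ ($Z{\left(j \right)} = \left(j + 961\right) j = \left(961 + j\right) j = j \left(961 + j\right)$)
$3623074 - Z{\left(V{\left(T \right)} \right)} = 3623074 - \left(-8 + 27\right) \left(961 + \left(-8 + 27\right)\right) = 3623074 - 19 \left(961 + 19\right) = 3623074 - 19 \cdot 980 = 3623074 - 18620 = 3604454$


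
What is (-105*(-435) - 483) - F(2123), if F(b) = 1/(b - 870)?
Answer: 56625575/1253 ≈ 45192.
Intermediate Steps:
F(b) = 1/(-870 + b)
(-105*(-435) - 483) - F(2123) = (-105*(-435) - 483) - 1/(-870 + 2123) = (45675 - 483) - 1/1253 = 45192 - 1*1/1253 = 45192 - 1/1253 = 56625575/1253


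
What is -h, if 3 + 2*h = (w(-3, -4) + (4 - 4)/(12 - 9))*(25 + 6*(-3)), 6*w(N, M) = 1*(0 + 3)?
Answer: -1/4 ≈ -0.25000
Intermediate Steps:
w(N, M) = 1/2 (w(N, M) = (1*(0 + 3))/6 = (1*3)/6 = (1/6)*3 = 1/2)
h = 1/4 (h = -3/2 + ((1/2 + (4 - 4)/(12 - 9))*(25 + 6*(-3)))/2 = -3/2 + ((1/2 + 0/3)*(25 - 18))/2 = -3/2 + ((1/2 + 0*(1/3))*7)/2 = -3/2 + ((1/2 + 0)*7)/2 = -3/2 + ((1/2)*7)/2 = -3/2 + (1/2)*(7/2) = -3/2 + 7/4 = 1/4 ≈ 0.25000)
-h = -1*1/4 = -1/4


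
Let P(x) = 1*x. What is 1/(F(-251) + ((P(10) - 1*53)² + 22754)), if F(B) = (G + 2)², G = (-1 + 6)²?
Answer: 1/25332 ≈ 3.9476e-5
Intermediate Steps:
P(x) = x
G = 25 (G = 5² = 25)
F(B) = 729 (F(B) = (25 + 2)² = 27² = 729)
1/(F(-251) + ((P(10) - 1*53)² + 22754)) = 1/(729 + ((10 - 1*53)² + 22754)) = 1/(729 + ((10 - 53)² + 22754)) = 1/(729 + ((-43)² + 22754)) = 1/(729 + (1849 + 22754)) = 1/(729 + 24603) = 1/25332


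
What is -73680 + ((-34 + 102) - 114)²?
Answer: -71564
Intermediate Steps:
-73680 + ((-34 + 102) - 114)² = -73680 + (68 - 114)² = -73680 + (-46)² = -73680 + 2116 = -71564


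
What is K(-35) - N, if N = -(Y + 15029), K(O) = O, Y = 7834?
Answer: 22828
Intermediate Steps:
N = -22863 (N = -(7834 + 15029) = -1*22863 = -22863)
K(-35) - N = -35 - 1*(-22863) = -35 + 22863 = 22828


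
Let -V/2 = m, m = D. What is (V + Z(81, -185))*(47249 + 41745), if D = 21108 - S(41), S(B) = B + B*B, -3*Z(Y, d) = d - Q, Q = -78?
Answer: -10341903746/3 ≈ -3.4473e+9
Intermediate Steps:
Z(Y, d) = -26 - d/3 (Z(Y, d) = -(d - 1*(-78))/3 = -(d + 78)/3 = -(78 + d)/3 = -26 - d/3)
S(B) = B + B²
D = 19386 (D = 21108 - 41*(1 + 41) = 21108 - 41*42 = 21108 - 1*1722 = 21108 - 1722 = 19386)
m = 19386
V = -38772 (V = -2*19386 = -38772)
(V + Z(81, -185))*(47249 + 41745) = (-38772 + (-26 - ⅓*(-185)))*(47249 + 41745) = (-38772 + (-26 + 185/3))*88994 = (-38772 + 107/3)*88994 = -116209/3*88994 = -10341903746/3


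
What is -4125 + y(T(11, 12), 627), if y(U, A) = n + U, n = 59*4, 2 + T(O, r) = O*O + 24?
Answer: -3746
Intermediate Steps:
T(O, r) = 22 + O² (T(O, r) = -2 + (O*O + 24) = -2 + (O² + 24) = -2 + (24 + O²) = 22 + O²)
n = 236
y(U, A) = 236 + U
-4125 + y(T(11, 12), 627) = -4125 + (236 + (22 + 11²)) = -4125 + (236 + (22 + 121)) = -4125 + (236 + 143) = -4125 + 379 = -3746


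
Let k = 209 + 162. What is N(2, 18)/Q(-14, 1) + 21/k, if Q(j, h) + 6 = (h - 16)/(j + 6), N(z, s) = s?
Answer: -2511/583 ≈ -4.3070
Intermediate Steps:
k = 371
Q(j, h) = -6 + (-16 + h)/(6 + j) (Q(j, h) = -6 + (h - 16)/(j + 6) = -6 + (-16 + h)/(6 + j))
N(2, 18)/Q(-14, 1) + 21/k = 18/(((-52 + 1 - 6*(-14))/(6 - 14))) + 21/371 = 18/(((-52 + 1 + 84)/(-8))) + 21*(1/371) = 18/((-⅛*33)) + 3/53 = 18/(-33/8) + 3/53 = 18*(-8/33) + 3/53 = -48/11 + 3/53 = -2511/583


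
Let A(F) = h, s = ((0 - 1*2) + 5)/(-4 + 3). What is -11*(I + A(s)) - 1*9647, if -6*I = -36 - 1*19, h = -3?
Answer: -58289/6 ≈ -9714.8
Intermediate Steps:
s = -3 (s = ((0 - 2) + 5)/(-1) = (-2 + 5)*(-1) = 3*(-1) = -3)
A(F) = -3
I = 55/6 (I = -(-36 - 1*19)/6 = -(-36 - 19)/6 = -1/6*(-55) = 55/6 ≈ 9.1667)
-11*(I + A(s)) - 1*9647 = -11*(55/6 - 3) - 1*9647 = -11*37/6 - 9647 = -407/6 - 9647 = -58289/6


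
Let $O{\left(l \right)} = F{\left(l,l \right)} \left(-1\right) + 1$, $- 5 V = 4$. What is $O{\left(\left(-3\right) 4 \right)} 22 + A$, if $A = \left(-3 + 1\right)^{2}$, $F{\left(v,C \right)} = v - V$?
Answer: $\frac{1362}{5} \approx 272.4$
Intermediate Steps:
$V = - \frac{4}{5}$ ($V = \left(- \frac{1}{5}\right) 4 = - \frac{4}{5} \approx -0.8$)
$F{\left(v,C \right)} = \frac{4}{5} + v$ ($F{\left(v,C \right)} = v - - \frac{4}{5} = v + \frac{4}{5} = \frac{4}{5} + v$)
$A = 4$ ($A = \left(-2\right)^{2} = 4$)
$O{\left(l \right)} = \frac{1}{5} - l$ ($O{\left(l \right)} = \left(\frac{4}{5} + l\right) \left(-1\right) + 1 = \left(- \frac{4}{5} - l\right) + 1 = \frac{1}{5} - l$)
$O{\left(\left(-3\right) 4 \right)} 22 + A = \left(\frac{1}{5} - \left(-3\right) 4\right) 22 + 4 = \left(\frac{1}{5} - -12\right) 22 + 4 = \left(\frac{1}{5} + 12\right) 22 + 4 = \frac{61}{5} \cdot 22 + 4 = \frac{1342}{5} + 4 = \frac{1362}{5}$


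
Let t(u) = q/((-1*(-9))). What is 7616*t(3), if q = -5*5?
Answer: -190400/9 ≈ -21156.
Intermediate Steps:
q = -25
t(u) = -25/9 (t(u) = -25/((-1*(-9))) = -25/9)
7616*t(3) = 7616*(-25/9) = -190400/9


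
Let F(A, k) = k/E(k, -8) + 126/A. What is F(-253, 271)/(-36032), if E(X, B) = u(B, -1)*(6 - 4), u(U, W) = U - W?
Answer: 70327/127625344 ≈ 0.00055104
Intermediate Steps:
E(X, B) = 2 + 2*B (E(X, B) = (B - 1*(-1))*(6 - 4) = (B + 1)*2 = (1 + B)*2 = 2 + 2*B)
F(A, k) = 126/A - k/14 (F(A, k) = k/(2 + 2*(-8)) + 126/A = k/(2 - 16) + 126/A = k/(-14) + 126/A = k*(-1/14) + 126/A = -k/14 + 126/A = 126/A - k/14)
F(-253, 271)/(-36032) = (126/(-253) - 1/14*271)/(-36032) = (126*(-1/253) - 271/14)*(-1/36032) = (-126/253 - 271/14)*(-1/36032) = -70327/3542*(-1/36032) = 70327/127625344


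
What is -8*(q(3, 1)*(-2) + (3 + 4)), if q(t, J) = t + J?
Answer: 8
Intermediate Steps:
q(t, J) = J + t
-8*(q(3, 1)*(-2) + (3 + 4)) = -8*((1 + 3)*(-2) + (3 + 4)) = -8*(4*(-2) + 7) = -8*(-8 + 7) = -8*(-1) = 8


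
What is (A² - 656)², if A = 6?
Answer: 384400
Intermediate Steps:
(A² - 656)² = (6² - 656)² = (36 - 656)² = (-620)² = 384400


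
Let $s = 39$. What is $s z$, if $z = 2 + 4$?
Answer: $234$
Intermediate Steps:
$z = 6$
$s z = 39 \cdot 6 = 234$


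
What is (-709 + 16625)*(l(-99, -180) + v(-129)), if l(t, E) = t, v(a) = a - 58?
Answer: -4551976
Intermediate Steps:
v(a) = -58 + a
(-709 + 16625)*(l(-99, -180) + v(-129)) = (-709 + 16625)*(-99 + (-58 - 129)) = 15916*(-99 - 187) = 15916*(-286) = -4551976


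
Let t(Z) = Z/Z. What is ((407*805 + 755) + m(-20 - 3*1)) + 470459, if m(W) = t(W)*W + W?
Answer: 798803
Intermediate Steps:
t(Z) = 1
m(W) = 2*W (m(W) = 1*W + W = W + W = 2*W)
((407*805 + 755) + m(-20 - 3*1)) + 470459 = ((407*805 + 755) + 2*(-20 - 3*1)) + 470459 = ((327635 + 755) + 2*(-20 - 3)) + 470459 = (328390 + 2*(-23)) + 470459 = (328390 - 46) + 470459 = 328344 + 470459 = 798803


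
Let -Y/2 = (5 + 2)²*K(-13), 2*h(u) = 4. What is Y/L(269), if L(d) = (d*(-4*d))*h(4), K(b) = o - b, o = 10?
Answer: 1127/289444 ≈ 0.0038937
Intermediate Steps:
h(u) = 2 (h(u) = (½)*4 = 2)
K(b) = 10 - b
L(d) = -8*d² (L(d) = (d*(-4*d))*2 = -4*d²*2 = -8*d²)
Y = -2254 (Y = -2*(5 + 2)²*(10 - 1*(-13)) = -2*7²*(10 + 13) = -98*23 = -2*1127 = -2254)
Y/L(269) = -2254/((-8*269²)) = -2254/((-8*72361)) = -2254/(-578888) = -2254*(-1/578888) = 1127/289444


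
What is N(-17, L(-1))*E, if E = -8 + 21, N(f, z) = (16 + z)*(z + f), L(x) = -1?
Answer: -3510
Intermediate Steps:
N(f, z) = (16 + z)*(f + z)
E = 13
N(-17, L(-1))*E = ((-1)**2 + 16*(-17) + 16*(-1) - 17*(-1))*13 = (1 - 272 - 16 + 17)*13 = -270*13 = -3510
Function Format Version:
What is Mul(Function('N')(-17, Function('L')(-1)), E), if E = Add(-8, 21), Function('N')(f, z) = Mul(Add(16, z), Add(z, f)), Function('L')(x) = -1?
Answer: -3510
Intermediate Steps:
Function('N')(f, z) = Mul(Add(16, z), Add(f, z))
E = 13
Mul(Function('N')(-17, Function('L')(-1)), E) = Mul(Add(Pow(-1, 2), Mul(16, -17), Mul(16, -1), Mul(-17, -1)), 13) = Mul(Add(1, -272, -16, 17), 13) = Mul(-270, 13) = -3510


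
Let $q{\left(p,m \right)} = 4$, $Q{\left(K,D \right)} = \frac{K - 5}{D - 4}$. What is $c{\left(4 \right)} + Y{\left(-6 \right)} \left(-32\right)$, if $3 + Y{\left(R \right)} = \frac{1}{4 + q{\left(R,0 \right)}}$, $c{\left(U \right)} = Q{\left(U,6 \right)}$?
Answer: $\frac{183}{2} \approx 91.5$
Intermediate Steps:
$Q{\left(K,D \right)} = \frac{-5 + K}{-4 + D}$
$c{\left(U \right)} = - \frac{5}{2} + \frac{U}{2}$ ($c{\left(U \right)} = \frac{-5 + U}{-4 + 6} = \frac{-5 + U}{2} = - \frac{5}{2} + \frac{U}{2}$)
$Y{\left(R \right)} = - \frac{23}{8}$ ($Y{\left(R \right)} = -3 + \frac{1}{4 + 4} = -3 + \frac{1}{8} = - \frac{23}{8}$)
$c{\left(4 \right)} + Y{\left(-6 \right)} \left(-32\right) = \left(- \frac{5}{2} + \frac{1}{2} \cdot 4\right) - -92 = \left(- \frac{5}{2} + 2\right) + 92 = - \frac{1}{2} + 92 = \frac{183}{2}$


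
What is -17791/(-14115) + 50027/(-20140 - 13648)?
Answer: -105008797/476917620 ≈ -0.22018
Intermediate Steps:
-17791/(-14115) + 50027/(-20140 - 13648) = -17791*(-1/14115) + 50027/(-33788) = 17791/14115 + 50027*(-1/33788) = 17791/14115 - 50027/33788 = -105008797/476917620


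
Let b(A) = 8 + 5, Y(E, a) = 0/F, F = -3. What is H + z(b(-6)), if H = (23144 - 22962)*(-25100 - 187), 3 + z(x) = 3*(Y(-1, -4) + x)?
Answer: -4602198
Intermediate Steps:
Y(E, a) = 0 (Y(E, a) = 0/(-3) = 0*(-⅓) = 0)
b(A) = 13
z(x) = -3 + 3*x (z(x) = -3 + 3*(0 + x) = -3 + 3*x)
H = -4602234 (H = 182*(-25287) = -4602234)
H + z(b(-6)) = -4602234 + (-3 + 3*13) = -4602234 + (-3 + 39) = -4602234 + 36 = -4602198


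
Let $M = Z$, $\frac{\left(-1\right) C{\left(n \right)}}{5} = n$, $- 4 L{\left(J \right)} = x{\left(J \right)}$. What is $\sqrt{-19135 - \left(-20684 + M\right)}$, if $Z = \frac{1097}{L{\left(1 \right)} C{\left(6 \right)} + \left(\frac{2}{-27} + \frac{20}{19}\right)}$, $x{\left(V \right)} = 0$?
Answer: $\frac{\sqrt{107848174}}{502} \approx 20.687$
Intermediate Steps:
$L{\left(J \right)} = 0$ ($L{\left(J \right)} = \left(- \frac{1}{4}\right) 0 = 0$)
$C{\left(n \right)} = - 5 n$
$Z = \frac{562761}{502}$ ($Z = \frac{1097}{0 \left(\left(-5\right) 6\right) + \left(\frac{2}{-27} + \frac{20}{19}\right)} = \frac{1097}{0 \left(-30\right) + \left(2 \left(- \frac{1}{27}\right) + 20 \cdot \frac{1}{19}\right)} = \frac{1097}{0 + \left(- \frac{2}{27} + \frac{20}{19}\right)} = \frac{1097}{0 + \frac{502}{513}} = \frac{1097}{\frac{502}{513}} = 1097 \cdot \frac{513}{502} = \frac{562761}{502} \approx 1121.0$)
$M = \frac{562761}{502} \approx 1121.0$
$\sqrt{-19135 - \left(-20684 + M\right)} = \sqrt{-19135 + \left(20684 - \frac{562761}{502}\right)} = \sqrt{-19135 + \frac{9820607}{502}} = \sqrt{\frac{214837}{502}} = \frac{\sqrt{107848174}}{502}$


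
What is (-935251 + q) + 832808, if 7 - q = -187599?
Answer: 85163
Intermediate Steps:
q = 187606 (q = 7 - 1*(-187599) = 7 + 187599 = 187606)
(-935251 + q) + 832808 = (-935251 + 187606) + 832808 = -747645 + 832808 = 85163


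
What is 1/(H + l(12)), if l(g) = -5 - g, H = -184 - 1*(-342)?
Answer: 1/141 ≈ 0.0070922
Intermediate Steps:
H = 158 (H = -184 + 342 = 158)
1/(H + l(12)) = 1/(158 + (-5 - 1*12)) = 1/(158 + (-5 - 12)) = 1/(158 - 17) = 1/141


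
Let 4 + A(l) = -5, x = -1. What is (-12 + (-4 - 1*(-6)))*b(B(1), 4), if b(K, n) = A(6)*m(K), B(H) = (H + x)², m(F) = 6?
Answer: 540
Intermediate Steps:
A(l) = -9 (A(l) = -4 - 5 = -9)
B(H) = (-1 + H)² (B(H) = (H - 1)² = (-1 + H)²)
b(K, n) = -54 (b(K, n) = -9*6 = -54)
(-12 + (-4 - 1*(-6)))*b(B(1), 4) = (-12 + (-4 - 1*(-6)))*(-54) = (-12 + (-4 + 6))*(-54) = (-12 + 2)*(-54) = -10*(-54) = 540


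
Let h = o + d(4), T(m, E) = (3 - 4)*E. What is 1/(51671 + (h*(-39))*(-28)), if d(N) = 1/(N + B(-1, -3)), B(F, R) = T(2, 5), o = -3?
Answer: 1/47303 ≈ 2.1140e-5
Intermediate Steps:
T(m, E) = -E
B(F, R) = -5 (B(F, R) = -1*5 = -5)
d(N) = 1/(-5 + N) (d(N) = 1/(N - 5) = 1/(-5 + N))
h = -4 (h = -3 + 1/(-5 + 4) = -3 + 1/(-1) = -3 - 1 = -4)
1/(51671 + (h*(-39))*(-28)) = 1/(51671 - 4*(-39)*(-28)) = 1/(51671 + 156*(-28)) = 1/(51671 - 4368) = 1/47303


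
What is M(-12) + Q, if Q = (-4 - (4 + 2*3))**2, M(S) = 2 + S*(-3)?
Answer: 234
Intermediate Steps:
M(S) = 2 - 3*S
Q = 196 (Q = (-4 - (4 + 6))**2 = (-4 - 1*10)**2 = (-4 - 10)**2 = (-14)**2 = 196)
M(-12) + Q = (2 - 3*(-12)) + 196 = (2 + 36) + 196 = 38 + 196 = 234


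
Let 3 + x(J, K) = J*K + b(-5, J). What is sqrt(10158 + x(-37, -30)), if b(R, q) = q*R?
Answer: 5*sqrt(458) ≈ 107.00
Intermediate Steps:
b(R, q) = R*q
x(J, K) = -3 - 5*J + J*K (x(J, K) = -3 + (J*K - 5*J) = -3 + (-5*J + J*K) = -3 - 5*J + J*K)
sqrt(10158 + x(-37, -30)) = sqrt(10158 + (-3 - 5*(-37) - 37*(-30))) = sqrt(10158 + (-3 + 185 + 1110)) = sqrt(10158 + 1292) = sqrt(11450) = 5*sqrt(458)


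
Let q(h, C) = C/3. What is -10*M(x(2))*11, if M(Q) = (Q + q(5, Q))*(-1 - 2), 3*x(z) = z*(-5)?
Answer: -4400/3 ≈ -1466.7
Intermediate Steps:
q(h, C) = C/3 (q(h, C) = C*(⅓) = C/3)
x(z) = -5*z/3 (x(z) = (z*(-5))/3 = (-5*z)/3 = -5*z/3)
M(Q) = -4*Q (M(Q) = (Q + Q/3)*(-1 - 2) = (4*Q/3)*(-3) = -4*Q)
-10*M(x(2))*11 = -(-40)*(-5/3*2)*11 = -(-40)*(-10)/3*11 = -10*40/3*11 = -400/3*11 = -4400/3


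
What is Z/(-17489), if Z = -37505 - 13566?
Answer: 51071/17489 ≈ 2.9202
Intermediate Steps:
Z = -51071
Z/(-17489) = -51071/(-17489) = -51071*(-1/17489) = 51071/17489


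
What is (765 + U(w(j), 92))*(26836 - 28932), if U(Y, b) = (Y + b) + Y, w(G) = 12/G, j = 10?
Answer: -9006512/5 ≈ -1.8013e+6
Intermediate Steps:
U(Y, b) = b + 2*Y
(765 + U(w(j), 92))*(26836 - 28932) = (765 + (92 + 2*(12/10)))*(26836 - 28932) = (765 + (92 + 2*(12*(1/10))))*(-2096) = (765 + (92 + 2*(6/5)))*(-2096) = (765 + (92 + 12/5))*(-2096) = (765 + 472/5)*(-2096) = (4297/5)*(-2096) = -9006512/5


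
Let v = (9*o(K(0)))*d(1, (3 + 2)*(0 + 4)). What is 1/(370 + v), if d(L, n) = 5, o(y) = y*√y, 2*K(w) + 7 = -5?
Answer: 37/57430 + 27*I*√6/57430 ≈ 0.00064426 + 0.0011516*I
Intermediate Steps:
K(w) = -6 (K(w) = -7/2 + (½)*(-5) = -7/2 - 5/2 = -6)
o(y) = y^(3/2)
v = -270*I*√6 (v = (9*(-6)^(3/2))*5 = (9*(-6*I*√6))*5 = -54*I*√6*5 = -270*I*√6 ≈ -661.36*I)
1/(370 + v) = 1/(370 - 270*I*√6)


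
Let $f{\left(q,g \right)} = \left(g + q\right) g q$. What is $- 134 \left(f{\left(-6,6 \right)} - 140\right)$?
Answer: $18760$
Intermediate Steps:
$f{\left(q,g \right)} = g q \left(g + q\right)$
$- 134 \left(f{\left(-6,6 \right)} - 140\right) = - 134 \left(6 \left(-6\right) \left(6 - 6\right) - 140\right) = - 134 \left(6 \left(-6\right) 0 - 140\right) = - 134 \left(0 - 140\right) = \left(-134\right) \left(-140\right) = 18760$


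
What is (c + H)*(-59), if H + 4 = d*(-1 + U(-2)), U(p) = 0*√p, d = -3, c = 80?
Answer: -4661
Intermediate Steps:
U(p) = 0
H = -1 (H = -4 - 3*(-1 + 0) = -4 - 3*(-1) = -4 + 3 = -1)
(c + H)*(-59) = (80 - 1)*(-59) = 79*(-59) = -4661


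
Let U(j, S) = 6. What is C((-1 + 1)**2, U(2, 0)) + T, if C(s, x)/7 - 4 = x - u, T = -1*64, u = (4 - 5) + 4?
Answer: -15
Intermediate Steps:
u = 3 (u = -1 + 4 = 3)
T = -64
C(s, x) = 7 + 7*x (C(s, x) = 28 + 7*(x - 1*3) = 28 + 7*(x - 3) = 28 + 7*(-3 + x) = 28 + (-21 + 7*x) = 7 + 7*x)
C((-1 + 1)**2, U(2, 0)) + T = (7 + 7*6) - 64 = (7 + 42) - 64 = 49 - 64 = -15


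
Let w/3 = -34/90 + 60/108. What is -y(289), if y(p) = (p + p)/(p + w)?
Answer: -8670/4343 ≈ -1.9963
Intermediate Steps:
w = 8/15 (w = 3*(-34/90 + 60/108) = 3*(-34*1/90 + 60*(1/108)) = 3*(-17/45 + 5/9) = 3*(8/45) = 8/15 ≈ 0.53333)
y(p) = 2*p/(8/15 + p) (y(p) = (p + p)/(p + 8/15) = (2*p)/(8/15 + p) = 2*p/(8/15 + p))
-y(289) = -30*289/(8 + 15*289) = -30*289/(8 + 4335) = -30*289/4343 = -1*8670/4343 = -8670/4343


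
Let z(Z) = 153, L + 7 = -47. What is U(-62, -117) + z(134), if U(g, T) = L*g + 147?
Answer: 3648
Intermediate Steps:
L = -54 (L = -7 - 47 = -54)
U(g, T) = 147 - 54*g (U(g, T) = -54*g + 147 = 147 - 54*g)
U(-62, -117) + z(134) = (147 - 54*(-62)) + 153 = (147 + 3348) + 153 = 3495 + 153 = 3648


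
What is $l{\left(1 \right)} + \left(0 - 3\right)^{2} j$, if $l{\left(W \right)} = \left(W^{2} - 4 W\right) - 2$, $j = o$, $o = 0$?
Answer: $-5$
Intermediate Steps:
$j = 0$
$l{\left(W \right)} = -2 + W^{2} - 4 W$
$l{\left(1 \right)} + \left(0 - 3\right)^{2} j = \left(-2 + 1^{2} - 4\right) + \left(0 - 3\right)^{2} \cdot 0 = \left(-2 + 1 - 4\right) + \left(-3\right)^{2} \cdot 0 = -5 + 9 \cdot 0 = -5 + 0 = -5$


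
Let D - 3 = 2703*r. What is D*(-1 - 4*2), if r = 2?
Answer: -48681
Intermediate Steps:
D = 5409 (D = 3 + 2703*2 = 3 + 5406 = 5409)
D*(-1 - 4*2) = 5409*(-1 - 4*2) = 5409*(-1 - 8) = 5409*(-9) = -48681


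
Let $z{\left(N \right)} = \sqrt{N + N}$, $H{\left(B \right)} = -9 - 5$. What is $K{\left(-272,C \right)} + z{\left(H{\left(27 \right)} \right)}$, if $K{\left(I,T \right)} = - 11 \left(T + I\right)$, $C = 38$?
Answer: $2574 + 2 i \sqrt{7} \approx 2574.0 + 5.2915 i$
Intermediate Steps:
$K{\left(I,T \right)} = - 11 I - 11 T$ ($K{\left(I,T \right)} = - 11 \left(I + T\right) = - 11 I - 11 T$)
$H{\left(B \right)} = -14$
$z{\left(N \right)} = \sqrt{2} \sqrt{N}$ ($z{\left(N \right)} = \sqrt{2 N} = \sqrt{2} \sqrt{N}$)
$K{\left(-272,C \right)} + z{\left(H{\left(27 \right)} \right)} = \left(\left(-11\right) \left(-272\right) - 418\right) + \sqrt{2} \sqrt{-14} = \left(2992 - 418\right) + \sqrt{2} i \sqrt{14} = 2574 + 2 i \sqrt{7}$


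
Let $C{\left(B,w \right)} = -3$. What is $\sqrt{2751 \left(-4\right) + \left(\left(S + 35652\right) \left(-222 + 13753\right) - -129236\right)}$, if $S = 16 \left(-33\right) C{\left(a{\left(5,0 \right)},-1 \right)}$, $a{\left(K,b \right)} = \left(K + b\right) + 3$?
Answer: $2 \sqrt{125989637} \approx 22449.0$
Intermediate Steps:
$a{\left(K,b \right)} = 3 + K + b$
$S = 1584$ ($S = 16 \left(-33\right) \left(-3\right) = \left(-528\right) \left(-3\right) = 1584$)
$\sqrt{2751 \left(-4\right) + \left(\left(S + 35652\right) \left(-222 + 13753\right) - -129236\right)} = \sqrt{2751 \left(-4\right) - \left(-129236 - \left(1584 + 35652\right) \left(-222 + 13753\right)\right)} = \sqrt{-11004 + \left(37236 \cdot 13531 + 129236\right)} = \sqrt{-11004 + \left(503840316 + 129236\right)} = \sqrt{-11004 + 503969552} = \sqrt{503958548} = 2 \sqrt{125989637}$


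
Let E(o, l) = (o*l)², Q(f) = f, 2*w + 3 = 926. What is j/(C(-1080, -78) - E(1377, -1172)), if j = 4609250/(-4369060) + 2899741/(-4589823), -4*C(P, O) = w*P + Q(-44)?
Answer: 3382478407621/5222843707928660893677360 ≈ 6.4763e-13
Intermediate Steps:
w = 923/2 (w = -3/2 + (½)*926 = -3/2 + 463 = 923/2 ≈ 461.50)
C(P, O) = 11 - 923*P/8 (C(P, O) = -(923*P/2 - 44)/4 = -(-44 + 923*P/2)/4 = 11 - 923*P/8)
E(o, l) = l²*o² (E(o, l) = (l*o)² = l²*o²)
j = -3382478407621/2005321207638 (j = 4609250*(-1/4369060) + 2899741*(-1/4589823) = -460925/436906 - 2899741/4589823 = -3382478407621/2005321207638 ≈ -1.6868)
j/(C(-1080, -78) - E(1377, -1172)) = -3382478407621/(2005321207638*((11 - 923/8*(-1080)) - (-1172)²*1377²)) = -3382478407621/(2005321207638*((11 + 124605) - 1373584*1896129)) = -3382478407621/(2005321207638*(124616 - 1*2604492456336)) = -3382478407621/(2005321207638*(124616 - 2604492456336)) = -3382478407621/2005321207638/(-2604492331720) = -3382478407621/2005321207638*(-1/2604492331720) = 3382478407621/5222843707928660893677360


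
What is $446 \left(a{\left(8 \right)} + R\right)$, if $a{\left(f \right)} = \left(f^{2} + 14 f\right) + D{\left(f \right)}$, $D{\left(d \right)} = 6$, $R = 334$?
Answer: $230136$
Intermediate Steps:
$a{\left(f \right)} = 6 + f^{2} + 14 f$ ($a{\left(f \right)} = \left(f^{2} + 14 f\right) + 6 = 6 + f^{2} + 14 f$)
$446 \left(a{\left(8 \right)} + R\right) = 446 \left(\left(6 + 8^{2} + 14 \cdot 8\right) + 334\right) = 446 \left(\left(6 + 64 + 112\right) + 334\right) = 446 \left(182 + 334\right) = 446 \cdot 516 = 230136$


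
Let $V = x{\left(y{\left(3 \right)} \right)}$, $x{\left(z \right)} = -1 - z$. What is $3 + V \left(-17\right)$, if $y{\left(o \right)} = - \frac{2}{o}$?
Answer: $\frac{26}{3} \approx 8.6667$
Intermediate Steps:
$V = - \frac{1}{3}$ ($V = -1 - - \frac{2}{3} = -1 + \frac{2}{3} = - \frac{1}{3} \approx -0.33333$)
$3 + V \left(-17\right) = 3 - - \frac{17}{3} = 3 + \frac{17}{3} = \frac{26}{3}$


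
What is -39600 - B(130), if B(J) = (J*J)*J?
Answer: -2236600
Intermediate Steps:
B(J) = J³ (B(J) = J²*J = J³)
-39600 - B(130) = -39600 - 1*130³ = -39600 - 1*2197000 = -39600 - 2197000 = -2236600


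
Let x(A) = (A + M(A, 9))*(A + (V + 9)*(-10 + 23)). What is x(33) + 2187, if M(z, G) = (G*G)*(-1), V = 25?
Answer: -20613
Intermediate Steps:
M(z, G) = -G**2 (M(z, G) = G**2*(-1) = -G**2)
x(A) = (-81 + A)*(442 + A) (x(A) = (A - 1*9**2)*(A + (25 + 9)*(-10 + 23)) = (A - 1*81)*(A + 34*13) = (A - 81)*(A + 442) = (-81 + A)*(442 + A))
x(33) + 2187 = (-35802 + 33**2 + 361*33) + 2187 = (-35802 + 1089 + 11913) + 2187 = -22800 + 2187 = -20613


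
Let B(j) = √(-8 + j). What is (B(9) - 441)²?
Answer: 193600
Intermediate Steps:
(B(9) - 441)² = (√(-8 + 9) - 441)² = (√1 - 441)² = (1 - 441)² = (-440)² = 193600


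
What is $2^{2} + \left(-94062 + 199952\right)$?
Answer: $105894$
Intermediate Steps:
$2^{2} + \left(-94062 + 199952\right) = 4 + 105890 = 105894$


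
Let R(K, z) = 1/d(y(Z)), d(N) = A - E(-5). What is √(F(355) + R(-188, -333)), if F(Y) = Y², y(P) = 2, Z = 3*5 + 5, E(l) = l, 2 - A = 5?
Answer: √504102/2 ≈ 355.00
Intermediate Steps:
A = -3 (A = 2 - 1*5 = 2 - 5 = -3)
Z = 20 (Z = 15 + 5 = 20)
d(N) = 2 (d(N) = -3 - 1*(-5) = -3 + 5 = 2)
R(K, z) = ½ (R(K, z) = 1/2 = ½)
√(F(355) + R(-188, -333)) = √(355² + ½) = √(126025 + ½) = √(252051/2) = √504102/2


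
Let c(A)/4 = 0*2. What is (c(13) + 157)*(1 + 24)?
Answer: 3925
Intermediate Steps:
c(A) = 0 (c(A) = 4*(0*2) = 4*0 = 0)
(c(13) + 157)*(1 + 24) = (0 + 157)*(1 + 24) = 157*25 = 3925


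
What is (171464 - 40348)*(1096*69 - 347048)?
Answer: -35588029184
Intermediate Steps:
(171464 - 40348)*(1096*69 - 347048) = 131116*(75624 - 347048) = 131116*(-271424) = -35588029184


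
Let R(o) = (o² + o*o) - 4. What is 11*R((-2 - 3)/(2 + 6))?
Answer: -1133/32 ≈ -35.406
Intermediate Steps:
R(o) = -4 + 2*o² (R(o) = (o² + o²) - 4 = 2*o² - 4 = -4 + 2*o²)
11*R((-2 - 3)/(2 + 6)) = 11*(-4 + 2*((-2 - 3)/(2 + 6))²) = 11*(-4 + 2*(-5/8)²) = 11*(-4 + 2*(25/64)) = 11*(-4 + 25/32) = 11*(-103/32) = -1133/32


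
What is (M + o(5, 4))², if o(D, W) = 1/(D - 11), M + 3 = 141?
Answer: 683929/36 ≈ 18998.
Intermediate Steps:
M = 138 (M = -3 + 141 = 138)
o(D, W) = 1/(-11 + D)
(M + o(5, 4))² = (138 + 1/(-11 + 5))² = (138 + 1/(-6))² = (138 - ⅙)² = (827/6)² = 683929/36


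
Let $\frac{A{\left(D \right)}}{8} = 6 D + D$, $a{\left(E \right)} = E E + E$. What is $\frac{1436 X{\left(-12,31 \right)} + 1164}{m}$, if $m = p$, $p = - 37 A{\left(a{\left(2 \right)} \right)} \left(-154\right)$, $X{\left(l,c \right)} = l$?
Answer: $- \frac{1339}{159544} \approx -0.0083927$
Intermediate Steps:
$a{\left(E \right)} = E + E^{2}$ ($a{\left(E \right)} = E^{2} + E = E + E^{2}$)
$A{\left(D \right)} = 56 D$ ($A{\left(D \right)} = 8 \left(6 D + D\right) = 8 \cdot 7 D = 56 D$)
$p = 1914528$ ($p = - 37 \cdot 56 \cdot 2 \left(1 + 2\right) \left(-154\right) = - 37 \cdot 56 \cdot 2 \cdot 3 \left(-154\right) = - 37 \cdot 56 \cdot 6 \left(-154\right) = \left(-37\right) 336 \left(-154\right) = \left(-12432\right) \left(-154\right) = 1914528$)
$m = 1914528$
$\frac{1436 X{\left(-12,31 \right)} + 1164}{m} = \frac{1436 \left(-12\right) + 1164}{1914528} = \left(-17232 + 1164\right) \frac{1}{1914528} = \left(-16068\right) \frac{1}{1914528} = - \frac{1339}{159544}$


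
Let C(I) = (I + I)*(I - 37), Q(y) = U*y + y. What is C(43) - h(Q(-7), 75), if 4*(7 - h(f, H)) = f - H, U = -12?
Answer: 1019/2 ≈ 509.50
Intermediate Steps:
Q(y) = -11*y (Q(y) = -12*y + y = -11*y)
h(f, H) = 7 - f/4 + H/4 (h(f, H) = 7 - (f - H)/4 = 7 + (-f/4 + H/4) = 7 - f/4 + H/4)
C(I) = 2*I*(-37 + I) (C(I) = (2*I)*(-37 + I) = 2*I*(-37 + I))
C(43) - h(Q(-7), 75) = 2*43*(-37 + 43) - (7 - (-11)*(-7)/4 + (¼)*75) = 2*43*6 - (7 - ¼*77 + 75/4) = 516 - (7 - 77/4 + 75/4) = 516 - 1*13/2 = 516 - 13/2 = 1019/2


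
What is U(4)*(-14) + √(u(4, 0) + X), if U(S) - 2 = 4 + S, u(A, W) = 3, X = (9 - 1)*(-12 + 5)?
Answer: -140 + I*√53 ≈ -140.0 + 7.2801*I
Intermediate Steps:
X = -56 (X = 8*(-7) = -56)
U(S) = 6 + S (U(S) = 2 + (4 + S) = 6 + S)
U(4)*(-14) + √(u(4, 0) + X) = (6 + 4)*(-14) + √(3 - 56) = 10*(-14) + √(-53) = -140 + I*√53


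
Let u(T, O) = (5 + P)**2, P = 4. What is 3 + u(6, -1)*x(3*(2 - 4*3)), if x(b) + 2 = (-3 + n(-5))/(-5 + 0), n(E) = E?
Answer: -147/5 ≈ -29.400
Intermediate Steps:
u(T, O) = 81 (u(T, O) = (5 + 4)**2 = 9**2 = 81)
x(b) = -2/5 (x(b) = -2 + (-3 - 5)/(-5 + 0) = -2 - 8/(-5) = -2 - 8*(-1/5) = -2 + 8/5 = -2/5)
3 + u(6, -1)*x(3*(2 - 4*3)) = 3 + 81*(-2/5) = 3 - 162/5 = -147/5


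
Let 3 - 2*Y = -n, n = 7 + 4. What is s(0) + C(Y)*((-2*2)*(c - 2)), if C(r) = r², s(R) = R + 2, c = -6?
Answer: 1570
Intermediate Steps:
s(R) = 2 + R
n = 11
Y = 7 (Y = 3/2 - (-1)*11/2 = 3/2 - ½*(-11) = 3/2 + 11/2 = 7)
s(0) + C(Y)*((-2*2)*(c - 2)) = (2 + 0) + 7²*((-2*2)*(-6 - 2)) = 2 + 49*(-4*(-8)) = 2 + 49*32 = 2 + 1568 = 1570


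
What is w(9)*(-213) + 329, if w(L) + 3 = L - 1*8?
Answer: 755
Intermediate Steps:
w(L) = -11 + L (w(L) = -3 + (L - 1*8) = -3 + (L - 8) = -3 + (-8 + L) = -11 + L)
w(9)*(-213) + 329 = (-11 + 9)*(-213) + 329 = -2*(-213) + 329 = 426 + 329 = 755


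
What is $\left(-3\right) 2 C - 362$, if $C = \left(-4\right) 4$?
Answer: $-266$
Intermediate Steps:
$C = -16$
$\left(-3\right) 2 C - 362 = \left(-3\right) 2 \left(-16\right) - 362 = \left(-6\right) \left(-16\right) - 362 = 96 - 362 = -266$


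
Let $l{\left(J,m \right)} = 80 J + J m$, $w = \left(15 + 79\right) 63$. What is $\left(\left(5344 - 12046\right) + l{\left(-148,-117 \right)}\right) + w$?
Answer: $4696$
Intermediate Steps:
$w = 5922$ ($w = 94 \cdot 63 = 5922$)
$\left(\left(5344 - 12046\right) + l{\left(-148,-117 \right)}\right) + w = \left(\left(5344 - 12046\right) - 148 \left(80 - 117\right)\right) + 5922 = \left(\left(5344 - 12046\right) - -5476\right) + 5922 = \left(-6702 + 5476\right) + 5922 = -1226 + 5922 = 4696$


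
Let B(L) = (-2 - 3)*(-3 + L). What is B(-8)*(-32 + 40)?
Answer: 440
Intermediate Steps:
B(L) = 15 - 5*L (B(L) = -5*(-3 + L) = 15 - 5*L)
B(-8)*(-32 + 40) = (15 - 5*(-8))*(-32 + 40) = (15 + 40)*8 = 55*8 = 440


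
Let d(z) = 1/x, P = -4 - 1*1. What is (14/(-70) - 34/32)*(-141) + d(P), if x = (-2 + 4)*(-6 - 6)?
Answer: 42713/240 ≈ 177.97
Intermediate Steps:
x = -24 (x = 2*(-12) = -24)
P = -5 (P = -4 - 1 = -5)
d(z) = -1/24 (d(z) = 1/(-24) = -1/24)
(14/(-70) - 34/32)*(-141) + d(P) = (14/(-70) - 34/32)*(-141) - 1/24 = (14*(-1/70) - 34*1/32)*(-141) - 1/24 = (-⅕ - 17/16)*(-141) - 1/24 = -101/80*(-141) - 1/24 = 14241/80 - 1/24 = 42713/240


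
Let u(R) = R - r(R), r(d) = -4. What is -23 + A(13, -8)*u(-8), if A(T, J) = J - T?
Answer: 61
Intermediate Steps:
u(R) = 4 + R (u(R) = R - 1*(-4) = R + 4 = 4 + R)
-23 + A(13, -8)*u(-8) = -23 + (-8 - 1*13)*(4 - 8) = -23 + (-8 - 13)*(-4) = -23 - 21*(-4) = -23 + 84 = 61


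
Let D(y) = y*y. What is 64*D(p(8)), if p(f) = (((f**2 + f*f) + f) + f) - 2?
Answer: 1290496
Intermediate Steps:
p(f) = -2 + 2*f + 2*f**2 (p(f) = (((f**2 + f**2) + f) + f) - 2 = ((2*f**2 + f) + f) - 2 = ((f + 2*f**2) + f) - 2 = (2*f + 2*f**2) - 2 = -2 + 2*f + 2*f**2)
D(y) = y**2
64*D(p(8)) = 64*(-2 + 2*8 + 2*8**2)**2 = 64*(-2 + 16 + 2*64)**2 = 64*(-2 + 16 + 128)**2 = 64*142**2 = 64*20164 = 1290496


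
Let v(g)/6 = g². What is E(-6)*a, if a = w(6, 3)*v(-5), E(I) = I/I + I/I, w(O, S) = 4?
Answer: 1200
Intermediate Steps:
E(I) = 2 (E(I) = 1 + 1 = 2)
v(g) = 6*g²
a = 600 (a = 4*(6*(-5)²) = 4*(6*25) = 4*150 = 600)
E(-6)*a = 2*600 = 1200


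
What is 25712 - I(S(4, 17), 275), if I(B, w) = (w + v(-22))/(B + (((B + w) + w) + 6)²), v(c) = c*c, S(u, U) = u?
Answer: 8063385289/313604 ≈ 25712.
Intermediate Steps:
v(c) = c²
I(B, w) = (484 + w)/(B + (6 + B + 2*w)²) (I(B, w) = (w + (-22)²)/(B + (((B + w) + w) + 6)²) = (w + 484)/(B + ((B + 2*w) + 6)²) = (484 + w)/(B + (6 + B + 2*w)²))
25712 - I(S(4, 17), 275) = 25712 - (484 + 275)/(4 + (6 + 4 + 2*275)²) = 25712 - 759/(4 + (6 + 4 + 550)²) = 25712 - 759/(4 + 560²) = 25712 - 759/(4 + 313600) = 25712 - 759/313604 = 8063385289/313604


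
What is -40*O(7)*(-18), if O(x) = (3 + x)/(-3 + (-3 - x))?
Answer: -7200/13 ≈ -553.85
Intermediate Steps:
O(x) = (3 + x)/(-6 - x)
-40*O(7)*(-18) = -40*(-3 - 1*7)/(6 + 7)*(-18) = -40*(-3 - 7)/13*(-18) = -40*(-10)/13*(-18) = -40*(-10/13)*(-18) = (400/13)*(-18) = -7200/13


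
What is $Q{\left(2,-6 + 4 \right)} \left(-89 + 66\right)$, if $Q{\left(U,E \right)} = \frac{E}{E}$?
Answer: $-23$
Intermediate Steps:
$Q{\left(U,E \right)} = 1$
$Q{\left(2,-6 + 4 \right)} \left(-89 + 66\right) = 1 \left(-89 + 66\right) = 1 \left(-23\right) = -23$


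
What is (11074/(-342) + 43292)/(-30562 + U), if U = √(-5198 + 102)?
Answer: -3229702657/2281728582 - 1479479*I*√26/2281728582 ≈ -1.4155 - 0.0033062*I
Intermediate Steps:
U = 14*I*√26 (U = √(-5096) = 14*I*√26 ≈ 71.386*I)
(11074/(-342) + 43292)/(-30562 + U) = (11074/(-342) + 43292)/(-30562 + 14*I*√26) = (11074*(-1/342) + 43292)/(-30562 + 14*I*√26) = (-5537/171 + 43292)/(-30562 + 14*I*√26) = 7397395/(171*(-30562 + 14*I*√26))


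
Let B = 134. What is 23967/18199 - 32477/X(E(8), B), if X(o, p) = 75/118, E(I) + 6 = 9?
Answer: -69741975389/1364925 ≈ -51096.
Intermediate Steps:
E(I) = 3 (E(I) = -6 + 9 = 3)
X(o, p) = 75/118 (X(o, p) = 75*(1/118) = 75/118)
23967/18199 - 32477/X(E(8), B) = 23967/18199 - 32477/75/118 = 23967*(1/18199) - 32477*118/75 = 23967/18199 - 3832286/75 = -69741975389/1364925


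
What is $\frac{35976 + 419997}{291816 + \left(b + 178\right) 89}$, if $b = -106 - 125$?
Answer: $\frac{455973}{287099} \approx 1.5882$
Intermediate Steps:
$b = -231$ ($b = -106 - 125 = -231$)
$\frac{35976 + 419997}{291816 + \left(b + 178\right) 89} = \frac{35976 + 419997}{291816 + \left(-231 + 178\right) 89} = \frac{455973}{291816 - 4717} = \frac{455973}{287099}$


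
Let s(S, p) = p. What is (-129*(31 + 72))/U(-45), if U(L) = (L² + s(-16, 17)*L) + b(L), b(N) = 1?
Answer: -13287/1261 ≈ -10.537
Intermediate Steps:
U(L) = 1 + L² + 17*L (U(L) = (L² + 17*L) + 1 = 1 + L² + 17*L)
(-129*(31 + 72))/U(-45) = (-129*(31 + 72))/(1 + (-45)² + 17*(-45)) = (-129*103)/(1 + 2025 - 765) = -13287/1261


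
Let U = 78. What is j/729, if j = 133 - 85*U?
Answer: -6497/729 ≈ -8.9122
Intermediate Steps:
j = -6497 (j = 133 - 85*78 = 133 - 6630 = -6497)
j/729 = -6497/729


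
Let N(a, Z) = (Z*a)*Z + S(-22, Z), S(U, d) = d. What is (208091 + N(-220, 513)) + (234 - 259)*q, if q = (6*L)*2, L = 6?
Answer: -57690376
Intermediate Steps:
q = 72 (q = (6*6)*2 = 36*2 = 72)
N(a, Z) = Z + a*Z² (N(a, Z) = (Z*a)*Z + Z = a*Z² + Z = Z + a*Z²)
(208091 + N(-220, 513)) + (234 - 259)*q = (208091 + 513*(1 + 513*(-220))) + (234 - 259)*72 = (208091 + 513*(1 - 112860)) - 25*72 = (208091 + 513*(-112859)) - 1800 = (208091 - 57896667) - 1800 = -57688576 - 1800 = -57690376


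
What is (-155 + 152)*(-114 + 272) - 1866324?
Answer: -1866798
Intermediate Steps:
(-155 + 152)*(-114 + 272) - 1866324 = -3*158 - 1866324 = -474 - 1866324 = -1866798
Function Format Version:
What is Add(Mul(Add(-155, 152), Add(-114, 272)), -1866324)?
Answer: -1866798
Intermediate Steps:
Add(Mul(Add(-155, 152), Add(-114, 272)), -1866324) = Add(Mul(-3, 158), -1866324) = Add(-474, -1866324) = -1866798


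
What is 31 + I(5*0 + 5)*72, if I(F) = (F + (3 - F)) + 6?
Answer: 679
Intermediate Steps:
I(F) = 9 (I(F) = 3 + 6 = 9)
31 + I(5*0 + 5)*72 = 31 + 9*72 = 31 + 648 = 679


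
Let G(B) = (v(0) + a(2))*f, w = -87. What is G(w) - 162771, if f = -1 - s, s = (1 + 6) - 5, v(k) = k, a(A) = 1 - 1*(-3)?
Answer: -162783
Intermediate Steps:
a(A) = 4 (a(A) = 1 + 3 = 4)
s = 2 (s = 7 - 5 = 2)
f = -3 (f = -1 - 1*2 = -1 - 2 = -3)
G(B) = -12 (G(B) = (0 + 4)*(-3) = 4*(-3) = -12)
G(w) - 162771 = -12 - 162771 = -162783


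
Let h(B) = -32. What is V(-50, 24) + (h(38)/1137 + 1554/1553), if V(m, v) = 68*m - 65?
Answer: -6116644663/1765761 ≈ -3464.0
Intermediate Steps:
V(m, v) = -65 + 68*m
V(-50, 24) + (h(38)/1137 + 1554/1553) = (-65 + 68*(-50)) + (-32/1137 + 1554/1553) = (-65 - 3400) + (-32*1/1137 + 1554*(1/1553)) = -3465 + (-32/1137 + 1554/1553) = -3465 + 1717202/1765761 = -6116644663/1765761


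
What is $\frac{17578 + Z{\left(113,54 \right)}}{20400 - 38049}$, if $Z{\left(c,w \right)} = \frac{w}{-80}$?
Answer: $- \frac{703093}{705960} \approx -0.99594$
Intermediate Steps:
$Z{\left(c,w \right)} = - \frac{w}{80}$ ($Z{\left(c,w \right)} = w \left(- \frac{1}{80}\right) = - \frac{w}{80}$)
$\frac{17578 + Z{\left(113,54 \right)}}{20400 - 38049} = \frac{17578 - \frac{27}{40}}{20400 - 38049} = \frac{17578 - \frac{27}{40}}{-17649} = \frac{703093}{40} \left(- \frac{1}{17649}\right) = - \frac{703093}{705960}$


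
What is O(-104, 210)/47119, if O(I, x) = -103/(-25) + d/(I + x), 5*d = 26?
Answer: 5524/62432675 ≈ 8.8479e-5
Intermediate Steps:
d = 26/5 (d = (⅕)*26 = 26/5 ≈ 5.2000)
O(I, x) = 103/25 + 26/(5*(I + x)) (O(I, x) = -103/(-25) + 26/(5*(I + x)) = -103*(-1/25) + 26/(5*(I + x)) = 103/25 + 26/(5*(I + x)))
O(-104, 210)/47119 = ((130 + 103*(-104) + 103*210)/(25*(-104 + 210)))/47119 = ((1/25)*(130 - 10712 + 21630)/106)*(1/47119) = ((1/25)*(1/106)*11048)*(1/47119) = (5524/1325)*(1/47119) = 5524/62432675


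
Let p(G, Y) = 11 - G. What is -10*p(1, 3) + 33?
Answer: -67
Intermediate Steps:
-10*p(1, 3) + 33 = -10*(11 - 1*1) + 33 = -10*(11 - 1) + 33 = -10*10 + 33 = -100 + 33 = -67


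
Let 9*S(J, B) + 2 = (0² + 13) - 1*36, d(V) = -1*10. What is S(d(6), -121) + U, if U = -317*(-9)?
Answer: 25652/9 ≈ 2850.2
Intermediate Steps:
d(V) = -10
U = 2853
S(J, B) = -25/9 (S(J, B) = -2/9 + ((0² + 13) - 1*36)/9 = -2/9 + ((0 + 13) - 36)/9 = -2/9 + (13 - 36)/9 = -2/9 + (⅑)*(-23) = -2/9 - 23/9 = -25/9)
S(d(6), -121) + U = -25/9 + 2853 = 25652/9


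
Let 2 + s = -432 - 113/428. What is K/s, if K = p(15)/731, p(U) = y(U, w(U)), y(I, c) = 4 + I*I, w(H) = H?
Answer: -98012/135867315 ≈ -0.00072138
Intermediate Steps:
y(I, c) = 4 + I²
p(U) = 4 + U²
s = -185865/428 (s = -2 + (-432 - 113/428) = -2 - 185009/428 = -185865/428 ≈ -434.26)
K = 229/731 (K = (4 + 15²)/731 = (4 + 225)*(1/731) = 229*(1/731) = 229/731 ≈ 0.31327)
K/s = 229/(731*(-185865/428)) = (229/731)*(-428/185865) = -98012/135867315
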